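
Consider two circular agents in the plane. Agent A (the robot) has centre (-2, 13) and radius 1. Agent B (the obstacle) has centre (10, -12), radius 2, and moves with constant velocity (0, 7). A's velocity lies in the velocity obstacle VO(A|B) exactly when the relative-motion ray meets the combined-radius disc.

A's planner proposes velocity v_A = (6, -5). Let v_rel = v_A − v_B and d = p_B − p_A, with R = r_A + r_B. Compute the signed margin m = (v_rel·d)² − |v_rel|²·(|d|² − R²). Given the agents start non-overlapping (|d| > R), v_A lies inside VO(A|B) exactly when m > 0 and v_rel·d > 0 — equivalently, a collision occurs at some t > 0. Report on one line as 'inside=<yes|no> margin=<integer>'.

d = (12, -25),  |d|² = 769;  R = 1+2 = 3,  c = 769−3² = 760
v_rel = (6, -12),  |v_rel|² = 180;  v_rel·d = (6)·(12) + (-12)·(-25) = 372
180·t² − 744·t + 760 = 0  ⇒  m = 372² − 180·760 = 1584
m = 1584 > 0,  v_rel·d = 372 > 0  ⇒  inside

inside=yes margin=1584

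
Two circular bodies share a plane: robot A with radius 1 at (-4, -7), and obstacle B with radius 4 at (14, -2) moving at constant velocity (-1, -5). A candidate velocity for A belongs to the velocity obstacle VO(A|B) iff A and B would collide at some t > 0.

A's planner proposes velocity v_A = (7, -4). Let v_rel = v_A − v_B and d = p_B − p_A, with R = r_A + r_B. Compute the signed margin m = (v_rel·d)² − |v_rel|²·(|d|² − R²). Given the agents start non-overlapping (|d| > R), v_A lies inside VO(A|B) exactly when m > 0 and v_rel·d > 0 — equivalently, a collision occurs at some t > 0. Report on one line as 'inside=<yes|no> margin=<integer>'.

d = (18, 5),  |d|² = 349;  R = 1+4 = 5,  c = 349−5² = 324
v_rel = (8, 1),  |v_rel|² = 65;  v_rel·d = (8)·(18) + (1)·(5) = 149
65·t² − 298·t + 324 = 0  ⇒  m = 149² − 65·324 = 1141
m = 1141 > 0,  v_rel·d = 149 > 0  ⇒  inside

inside=yes margin=1141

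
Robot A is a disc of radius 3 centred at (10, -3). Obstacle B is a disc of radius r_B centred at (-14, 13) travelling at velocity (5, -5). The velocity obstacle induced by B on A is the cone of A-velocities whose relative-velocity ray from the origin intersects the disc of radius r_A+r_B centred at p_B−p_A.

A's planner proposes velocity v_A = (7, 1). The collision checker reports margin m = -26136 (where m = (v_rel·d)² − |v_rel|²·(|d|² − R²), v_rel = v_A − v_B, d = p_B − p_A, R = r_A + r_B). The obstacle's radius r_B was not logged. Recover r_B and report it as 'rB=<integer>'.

m = -26136
d = (-24, 16);  v_rel = (2, 6),  |v_rel|² = 40
v_rel×d = (2)·(16) − (6)·(-24) = 176
since m = R²·40 − 176²:  R² = (30976 + -26136) / 40 = 121
R = √121 = 11  ⇒  r_B = 11 − 3 = 8

rB=8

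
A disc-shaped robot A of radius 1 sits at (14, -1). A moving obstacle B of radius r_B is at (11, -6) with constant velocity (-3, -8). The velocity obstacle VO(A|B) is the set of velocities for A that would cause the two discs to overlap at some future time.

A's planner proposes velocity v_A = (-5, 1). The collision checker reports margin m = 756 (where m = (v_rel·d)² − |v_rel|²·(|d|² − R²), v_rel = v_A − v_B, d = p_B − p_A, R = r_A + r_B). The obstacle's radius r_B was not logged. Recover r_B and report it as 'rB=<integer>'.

m = 756
d = (-3, -5);  v_rel = (-2, 9),  |v_rel|² = 85
v_rel×d = (-2)·(-5) − (9)·(-3) = 37
since m = R²·85 − 37²:  R² = (1369 + 756) / 85 = 25
R = √25 = 5  ⇒  r_B = 5 − 1 = 4

rB=4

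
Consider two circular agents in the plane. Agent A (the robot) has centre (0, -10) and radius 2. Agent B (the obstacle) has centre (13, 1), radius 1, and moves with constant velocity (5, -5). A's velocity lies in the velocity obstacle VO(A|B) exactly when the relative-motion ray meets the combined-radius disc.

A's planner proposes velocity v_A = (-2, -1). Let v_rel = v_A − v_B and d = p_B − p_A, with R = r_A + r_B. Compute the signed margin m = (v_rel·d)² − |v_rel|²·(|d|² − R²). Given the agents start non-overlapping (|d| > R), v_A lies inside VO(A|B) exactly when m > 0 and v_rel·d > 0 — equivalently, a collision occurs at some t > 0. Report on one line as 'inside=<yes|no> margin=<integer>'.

d = (13, 11),  |d|² = 290;  R = 2+1 = 3,  c = 290−3² = 281
v_rel = (-7, 4),  |v_rel|² = 65;  v_rel·d = (-7)·(13) + (4)·(11) = -47
65·t² + 94·t + 281 = 0  ⇒  m = (-47)² − 65·281 = -16056
m = -16056 < 0,  v_rel·d = -47 < 0  ⇒  outside

inside=no margin=-16056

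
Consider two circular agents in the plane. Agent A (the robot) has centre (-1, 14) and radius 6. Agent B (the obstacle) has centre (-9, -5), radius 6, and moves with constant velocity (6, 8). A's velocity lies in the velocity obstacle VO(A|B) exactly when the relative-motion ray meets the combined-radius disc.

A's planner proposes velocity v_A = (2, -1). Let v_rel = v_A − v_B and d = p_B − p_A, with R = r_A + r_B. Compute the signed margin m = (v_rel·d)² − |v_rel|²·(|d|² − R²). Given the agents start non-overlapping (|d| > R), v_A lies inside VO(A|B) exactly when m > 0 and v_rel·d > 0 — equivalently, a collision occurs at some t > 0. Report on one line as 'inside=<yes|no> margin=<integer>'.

d = (-8, -19),  |d|² = 425;  R = 6+6 = 12,  c = 425−12² = 281
v_rel = (-4, -9),  |v_rel|² = 97;  v_rel·d = (-4)·(-8) + (-9)·(-19) = 203
97·t² − 406·t + 281 = 0  ⇒  m = 203² − 97·281 = 13952
m = 13952 > 0,  v_rel·d = 203 > 0  ⇒  inside

inside=yes margin=13952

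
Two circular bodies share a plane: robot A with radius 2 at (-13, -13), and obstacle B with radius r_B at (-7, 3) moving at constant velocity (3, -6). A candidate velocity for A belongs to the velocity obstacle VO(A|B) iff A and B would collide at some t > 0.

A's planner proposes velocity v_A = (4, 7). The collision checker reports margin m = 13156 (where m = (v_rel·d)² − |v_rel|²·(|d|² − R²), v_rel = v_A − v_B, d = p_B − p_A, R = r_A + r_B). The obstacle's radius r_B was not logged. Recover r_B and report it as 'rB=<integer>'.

m = 13156
d = (6, 16);  v_rel = (1, 13),  |v_rel|² = 170
v_rel×d = (1)·(16) − (13)·(6) = -62
since m = R²·170 − (-62)²:  R² = (3844 + 13156) / 170 = 100
R = √100 = 10  ⇒  r_B = 10 − 2 = 8

rB=8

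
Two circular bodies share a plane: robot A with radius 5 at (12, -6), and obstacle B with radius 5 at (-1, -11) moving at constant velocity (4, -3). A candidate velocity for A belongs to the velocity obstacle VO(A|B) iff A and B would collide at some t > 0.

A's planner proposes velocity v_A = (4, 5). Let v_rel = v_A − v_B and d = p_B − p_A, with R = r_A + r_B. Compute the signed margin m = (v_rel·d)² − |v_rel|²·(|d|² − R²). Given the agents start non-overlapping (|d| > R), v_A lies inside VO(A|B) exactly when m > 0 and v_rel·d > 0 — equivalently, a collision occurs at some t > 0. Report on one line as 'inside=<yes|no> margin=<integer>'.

d = (-13, -5),  |d|² = 194;  R = 5+5 = 10,  c = 194−10² = 94
v_rel = (0, 8),  |v_rel|² = 64;  v_rel·d = (0)·(-13) + (8)·(-5) = -40
64·t² + 80·t + 94 = 0  ⇒  m = (-40)² − 64·94 = -4416
m = -4416 < 0,  v_rel·d = -40 < 0  ⇒  outside

inside=no margin=-4416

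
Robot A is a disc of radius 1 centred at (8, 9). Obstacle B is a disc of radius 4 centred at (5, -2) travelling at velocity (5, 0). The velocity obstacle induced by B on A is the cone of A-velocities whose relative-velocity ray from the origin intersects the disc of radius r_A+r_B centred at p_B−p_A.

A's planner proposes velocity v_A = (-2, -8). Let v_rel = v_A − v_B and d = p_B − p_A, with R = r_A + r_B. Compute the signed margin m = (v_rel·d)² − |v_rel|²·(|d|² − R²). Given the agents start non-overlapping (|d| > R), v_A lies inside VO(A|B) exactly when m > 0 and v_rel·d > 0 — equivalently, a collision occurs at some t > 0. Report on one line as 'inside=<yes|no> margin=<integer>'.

d = (-3, -11),  |d|² = 130;  R = 1+4 = 5,  c = 130−5² = 105
v_rel = (-7, -8),  |v_rel|² = 113;  v_rel·d = (-7)·(-3) + (-8)·(-11) = 109
113·t² − 218·t + 105 = 0  ⇒  m = 109² − 113·105 = 16
m = 16 > 0,  v_rel·d = 109 > 0  ⇒  inside

inside=yes margin=16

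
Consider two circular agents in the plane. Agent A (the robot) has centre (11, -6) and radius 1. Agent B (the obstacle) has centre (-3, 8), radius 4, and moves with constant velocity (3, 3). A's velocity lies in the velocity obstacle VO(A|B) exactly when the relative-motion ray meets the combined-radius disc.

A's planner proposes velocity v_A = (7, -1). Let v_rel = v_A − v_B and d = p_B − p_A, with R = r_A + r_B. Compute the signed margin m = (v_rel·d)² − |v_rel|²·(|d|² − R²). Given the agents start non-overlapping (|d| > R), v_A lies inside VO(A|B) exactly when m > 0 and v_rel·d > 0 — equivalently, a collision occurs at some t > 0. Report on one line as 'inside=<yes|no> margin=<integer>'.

d = (-14, 14),  |d|² = 392;  R = 1+4 = 5,  c = 392−5² = 367
v_rel = (4, -4),  |v_rel|² = 32;  v_rel·d = (4)·(-14) + (-4)·(14) = -112
32·t² + 224·t + 367 = 0  ⇒  m = (-112)² − 32·367 = 800
m = 800 > 0,  v_rel·d = -112 < 0  ⇒  outside

inside=no margin=800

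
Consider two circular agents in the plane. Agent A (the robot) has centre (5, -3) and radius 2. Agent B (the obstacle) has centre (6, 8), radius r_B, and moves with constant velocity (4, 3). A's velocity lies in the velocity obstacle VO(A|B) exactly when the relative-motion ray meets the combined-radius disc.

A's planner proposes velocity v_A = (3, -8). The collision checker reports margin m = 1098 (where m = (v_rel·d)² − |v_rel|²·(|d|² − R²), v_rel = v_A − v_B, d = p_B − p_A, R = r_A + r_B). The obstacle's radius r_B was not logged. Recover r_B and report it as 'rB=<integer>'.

m = 1098
d = (1, 11);  v_rel = (-1, -11),  |v_rel|² = 122
v_rel×d = (-1)·(11) − (-11)·(1) = 0
since m = R²·122 − 0²:  R² = (0 + 1098) / 122 = 9
R = √9 = 3  ⇒  r_B = 3 − 2 = 1

rB=1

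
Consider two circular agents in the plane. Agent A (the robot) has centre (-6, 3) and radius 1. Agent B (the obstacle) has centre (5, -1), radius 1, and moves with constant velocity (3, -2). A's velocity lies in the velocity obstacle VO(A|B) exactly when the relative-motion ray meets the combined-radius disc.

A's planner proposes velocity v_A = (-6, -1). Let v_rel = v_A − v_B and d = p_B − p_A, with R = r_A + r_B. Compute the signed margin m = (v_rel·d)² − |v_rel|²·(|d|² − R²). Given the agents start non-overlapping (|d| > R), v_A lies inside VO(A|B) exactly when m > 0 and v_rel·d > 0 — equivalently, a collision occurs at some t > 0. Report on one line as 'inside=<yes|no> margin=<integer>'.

d = (11, -4),  |d|² = 137;  R = 1+1 = 2,  c = 137−2² = 133
v_rel = (-9, 1),  |v_rel|² = 82;  v_rel·d = (-9)·(11) + (1)·(-4) = -103
82·t² + 206·t + 133 = 0  ⇒  m = (-103)² − 82·133 = -297
m = -297 < 0,  v_rel·d = -103 < 0  ⇒  outside

inside=no margin=-297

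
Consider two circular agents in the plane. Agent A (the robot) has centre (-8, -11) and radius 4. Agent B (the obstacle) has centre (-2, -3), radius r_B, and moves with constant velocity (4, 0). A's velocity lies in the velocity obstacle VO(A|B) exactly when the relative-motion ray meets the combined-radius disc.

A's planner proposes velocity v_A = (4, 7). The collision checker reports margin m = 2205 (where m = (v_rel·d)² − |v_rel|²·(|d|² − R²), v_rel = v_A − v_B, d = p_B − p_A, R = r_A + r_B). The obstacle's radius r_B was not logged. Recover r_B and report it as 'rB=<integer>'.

m = 2205
d = (6, 8);  v_rel = (0, 7),  |v_rel|² = 49
v_rel×d = (0)·(8) − (7)·(6) = -42
since m = R²·49 − (-42)²:  R² = (1764 + 2205) / 49 = 81
R = √81 = 9  ⇒  r_B = 9 − 4 = 5

rB=5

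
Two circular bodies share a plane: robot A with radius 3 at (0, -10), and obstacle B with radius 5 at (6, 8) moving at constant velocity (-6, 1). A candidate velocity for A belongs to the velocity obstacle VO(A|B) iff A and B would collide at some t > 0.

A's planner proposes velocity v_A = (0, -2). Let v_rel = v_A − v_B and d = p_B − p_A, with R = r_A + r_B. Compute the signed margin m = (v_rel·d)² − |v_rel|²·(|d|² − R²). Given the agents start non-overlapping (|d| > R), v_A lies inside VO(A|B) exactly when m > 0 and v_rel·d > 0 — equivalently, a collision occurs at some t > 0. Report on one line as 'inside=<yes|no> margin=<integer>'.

d = (6, 18),  |d|² = 360;  R = 3+5 = 8,  c = 360−8² = 296
v_rel = (6, -3),  |v_rel|² = 45;  v_rel·d = (6)·(6) + (-3)·(18) = -18
45·t² + 36·t + 296 = 0  ⇒  m = (-18)² − 45·296 = -12996
m = -12996 < 0,  v_rel·d = -18 < 0  ⇒  outside

inside=no margin=-12996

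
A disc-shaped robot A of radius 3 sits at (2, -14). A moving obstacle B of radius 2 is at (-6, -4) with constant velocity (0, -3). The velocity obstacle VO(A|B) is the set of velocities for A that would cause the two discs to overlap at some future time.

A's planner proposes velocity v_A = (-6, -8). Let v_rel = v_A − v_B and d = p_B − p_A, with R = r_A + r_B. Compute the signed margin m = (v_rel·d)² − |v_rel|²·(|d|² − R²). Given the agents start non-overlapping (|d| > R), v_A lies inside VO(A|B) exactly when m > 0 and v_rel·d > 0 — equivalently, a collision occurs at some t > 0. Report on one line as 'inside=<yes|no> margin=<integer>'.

d = (-8, 10),  |d|² = 164;  R = 3+2 = 5,  c = 164−5² = 139
v_rel = (-6, -5),  |v_rel|² = 61;  v_rel·d = (-6)·(-8) + (-5)·(10) = -2
61·t² + 4·t + 139 = 0  ⇒  m = (-2)² − 61·139 = -8475
m = -8475 < 0,  v_rel·d = -2 < 0  ⇒  outside

inside=no margin=-8475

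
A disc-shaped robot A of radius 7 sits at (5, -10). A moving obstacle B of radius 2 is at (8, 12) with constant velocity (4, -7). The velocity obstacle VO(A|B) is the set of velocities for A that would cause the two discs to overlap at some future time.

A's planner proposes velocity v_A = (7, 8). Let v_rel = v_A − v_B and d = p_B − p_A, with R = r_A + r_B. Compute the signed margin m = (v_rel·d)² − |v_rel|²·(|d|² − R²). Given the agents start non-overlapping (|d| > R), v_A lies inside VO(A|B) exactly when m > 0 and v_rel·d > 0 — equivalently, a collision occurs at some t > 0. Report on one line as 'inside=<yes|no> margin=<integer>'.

d = (3, 22),  |d|² = 493;  R = 7+2 = 9,  c = 493−9² = 412
v_rel = (3, 15),  |v_rel|² = 234;  v_rel·d = (3)·(3) + (15)·(22) = 339
234·t² − 678·t + 412 = 0  ⇒  m = 339² − 234·412 = 18513
m = 18513 > 0,  v_rel·d = 339 > 0  ⇒  inside

inside=yes margin=18513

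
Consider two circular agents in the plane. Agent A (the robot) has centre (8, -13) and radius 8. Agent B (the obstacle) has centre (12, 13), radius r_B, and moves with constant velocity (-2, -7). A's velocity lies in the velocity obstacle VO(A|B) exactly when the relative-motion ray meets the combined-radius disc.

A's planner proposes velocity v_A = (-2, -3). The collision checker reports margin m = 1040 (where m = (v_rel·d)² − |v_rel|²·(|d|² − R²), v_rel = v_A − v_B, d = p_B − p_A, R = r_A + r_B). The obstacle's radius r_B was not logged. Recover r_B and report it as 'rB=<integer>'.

m = 1040
d = (4, 26);  v_rel = (0, 4),  |v_rel|² = 16
v_rel×d = (0)·(26) − (4)·(4) = -16
since m = R²·16 − (-16)²:  R² = (256 + 1040) / 16 = 81
R = √81 = 9  ⇒  r_B = 9 − 8 = 1

rB=1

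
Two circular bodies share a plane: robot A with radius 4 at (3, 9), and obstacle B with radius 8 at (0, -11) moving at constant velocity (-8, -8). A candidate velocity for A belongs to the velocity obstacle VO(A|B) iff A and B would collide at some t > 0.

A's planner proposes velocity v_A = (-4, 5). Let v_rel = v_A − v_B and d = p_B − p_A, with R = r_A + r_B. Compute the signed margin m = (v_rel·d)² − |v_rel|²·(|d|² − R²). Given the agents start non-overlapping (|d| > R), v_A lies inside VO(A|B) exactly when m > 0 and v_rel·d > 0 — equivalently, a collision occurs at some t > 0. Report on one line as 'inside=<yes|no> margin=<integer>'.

d = (-3, -20),  |d|² = 409;  R = 4+8 = 12,  c = 409−12² = 265
v_rel = (4, 13),  |v_rel|² = 185;  v_rel·d = (4)·(-3) + (13)·(-20) = -272
185·t² + 544·t + 265 = 0  ⇒  m = (-272)² − 185·265 = 24959
m = 24959 > 0,  v_rel·d = -272 < 0  ⇒  outside

inside=no margin=24959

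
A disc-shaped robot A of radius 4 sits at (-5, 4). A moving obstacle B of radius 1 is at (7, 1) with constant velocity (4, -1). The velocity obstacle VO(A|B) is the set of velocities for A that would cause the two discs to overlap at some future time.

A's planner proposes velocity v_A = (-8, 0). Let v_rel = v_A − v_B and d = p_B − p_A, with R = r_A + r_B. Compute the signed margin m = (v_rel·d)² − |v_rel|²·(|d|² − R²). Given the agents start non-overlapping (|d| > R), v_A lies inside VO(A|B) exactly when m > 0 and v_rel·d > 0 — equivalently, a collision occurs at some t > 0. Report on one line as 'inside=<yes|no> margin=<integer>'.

d = (12, -3),  |d|² = 153;  R = 4+1 = 5,  c = 153−5² = 128
v_rel = (-12, 1),  |v_rel|² = 145;  v_rel·d = (-12)·(12) + (1)·(-3) = -147
145·t² + 294·t + 128 = 0  ⇒  m = (-147)² − 145·128 = 3049
m = 3049 > 0,  v_rel·d = -147 < 0  ⇒  outside

inside=no margin=3049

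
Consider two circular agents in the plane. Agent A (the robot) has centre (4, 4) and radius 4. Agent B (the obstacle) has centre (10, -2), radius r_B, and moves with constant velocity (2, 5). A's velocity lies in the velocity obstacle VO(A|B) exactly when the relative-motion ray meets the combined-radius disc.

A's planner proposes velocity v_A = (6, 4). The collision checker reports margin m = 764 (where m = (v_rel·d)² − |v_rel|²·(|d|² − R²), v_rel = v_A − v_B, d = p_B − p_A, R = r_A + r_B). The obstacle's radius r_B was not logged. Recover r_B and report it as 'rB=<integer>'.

m = 764
d = (6, -6);  v_rel = (4, -1),  |v_rel|² = 17
v_rel×d = (4)·(-6) − (-1)·(6) = -18
since m = R²·17 − (-18)²:  R² = (324 + 764) / 17 = 64
R = √64 = 8  ⇒  r_B = 8 − 4 = 4

rB=4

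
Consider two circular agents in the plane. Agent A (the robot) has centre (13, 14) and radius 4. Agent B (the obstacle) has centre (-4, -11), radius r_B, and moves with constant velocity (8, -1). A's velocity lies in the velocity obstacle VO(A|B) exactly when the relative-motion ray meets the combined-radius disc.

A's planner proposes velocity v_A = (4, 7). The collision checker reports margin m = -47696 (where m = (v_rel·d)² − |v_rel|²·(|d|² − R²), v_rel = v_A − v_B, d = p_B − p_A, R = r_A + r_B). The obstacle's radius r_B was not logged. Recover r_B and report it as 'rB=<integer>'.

m = -47696
d = (-17, -25);  v_rel = (-4, 8),  |v_rel|² = 80
v_rel×d = (-4)·(-25) − (8)·(-17) = 236
since m = R²·80 − 236²:  R² = (55696 + -47696) / 80 = 100
R = √100 = 10  ⇒  r_B = 10 − 4 = 6

rB=6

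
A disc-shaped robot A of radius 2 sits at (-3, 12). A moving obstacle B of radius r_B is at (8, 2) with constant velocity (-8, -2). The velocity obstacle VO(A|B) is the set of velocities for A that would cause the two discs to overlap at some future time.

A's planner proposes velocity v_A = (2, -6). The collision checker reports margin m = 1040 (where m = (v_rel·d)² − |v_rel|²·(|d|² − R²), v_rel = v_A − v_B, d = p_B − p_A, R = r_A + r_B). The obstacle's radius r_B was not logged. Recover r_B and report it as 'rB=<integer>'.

m = 1040
d = (11, -10);  v_rel = (10, -4),  |v_rel|² = 116
v_rel×d = (10)·(-10) − (-4)·(11) = -56
since m = R²·116 − (-56)²:  R² = (3136 + 1040) / 116 = 36
R = √36 = 6  ⇒  r_B = 6 − 2 = 4

rB=4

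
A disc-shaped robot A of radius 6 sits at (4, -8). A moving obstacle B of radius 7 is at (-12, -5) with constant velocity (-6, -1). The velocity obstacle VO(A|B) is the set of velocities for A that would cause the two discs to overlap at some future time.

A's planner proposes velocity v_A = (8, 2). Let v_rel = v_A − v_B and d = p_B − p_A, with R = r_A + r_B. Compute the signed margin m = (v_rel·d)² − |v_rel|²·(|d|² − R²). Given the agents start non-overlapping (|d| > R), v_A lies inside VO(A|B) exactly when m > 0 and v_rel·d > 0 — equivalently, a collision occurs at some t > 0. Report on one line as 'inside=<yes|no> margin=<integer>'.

d = (-16, 3),  |d|² = 265;  R = 6+7 = 13,  c = 265−13² = 96
v_rel = (14, 3),  |v_rel|² = 205;  v_rel·d = (14)·(-16) + (3)·(3) = -215
205·t² + 430·t + 96 = 0  ⇒  m = (-215)² − 205·96 = 26545
m = 26545 > 0,  v_rel·d = -215 < 0  ⇒  outside

inside=no margin=26545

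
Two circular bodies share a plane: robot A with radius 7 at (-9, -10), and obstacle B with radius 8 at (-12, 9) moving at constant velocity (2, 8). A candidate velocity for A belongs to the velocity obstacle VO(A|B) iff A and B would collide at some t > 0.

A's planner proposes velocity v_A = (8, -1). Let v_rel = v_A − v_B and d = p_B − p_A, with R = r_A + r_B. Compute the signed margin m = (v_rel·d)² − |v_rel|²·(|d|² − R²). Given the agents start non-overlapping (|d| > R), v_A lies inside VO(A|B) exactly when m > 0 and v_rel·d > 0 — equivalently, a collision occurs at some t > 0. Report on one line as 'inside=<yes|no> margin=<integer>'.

d = (-3, 19),  |d|² = 370;  R = 7+8 = 15,  c = 370−15² = 145
v_rel = (6, -9),  |v_rel|² = 117;  v_rel·d = (6)·(-3) + (-9)·(19) = -189
117·t² + 378·t + 145 = 0  ⇒  m = (-189)² − 117·145 = 18756
m = 18756 > 0,  v_rel·d = -189 < 0  ⇒  outside

inside=no margin=18756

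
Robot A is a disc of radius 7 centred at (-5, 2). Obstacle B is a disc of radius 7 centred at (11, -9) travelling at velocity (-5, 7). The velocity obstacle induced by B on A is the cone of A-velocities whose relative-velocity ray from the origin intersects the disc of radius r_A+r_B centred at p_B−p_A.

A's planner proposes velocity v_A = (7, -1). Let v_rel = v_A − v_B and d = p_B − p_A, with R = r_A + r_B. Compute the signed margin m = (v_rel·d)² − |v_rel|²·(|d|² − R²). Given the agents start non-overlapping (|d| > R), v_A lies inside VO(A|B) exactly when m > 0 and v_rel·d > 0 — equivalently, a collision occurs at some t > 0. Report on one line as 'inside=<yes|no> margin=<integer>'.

d = (16, -11),  |d|² = 377;  R = 7+7 = 14,  c = 377−14² = 181
v_rel = (12, -8),  |v_rel|² = 208;  v_rel·d = (12)·(16) + (-8)·(-11) = 280
208·t² − 560·t + 181 = 0  ⇒  m = 280² − 208·181 = 40752
m = 40752 > 0,  v_rel·d = 280 > 0  ⇒  inside

inside=yes margin=40752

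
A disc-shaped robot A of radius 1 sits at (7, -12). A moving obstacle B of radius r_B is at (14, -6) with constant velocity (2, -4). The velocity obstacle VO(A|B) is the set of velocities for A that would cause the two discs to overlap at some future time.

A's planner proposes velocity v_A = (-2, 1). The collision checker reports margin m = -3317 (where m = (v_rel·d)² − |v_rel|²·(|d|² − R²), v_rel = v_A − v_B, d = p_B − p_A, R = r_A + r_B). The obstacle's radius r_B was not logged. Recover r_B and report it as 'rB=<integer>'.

m = -3317
d = (7, 6);  v_rel = (-4, 5),  |v_rel|² = 41
v_rel×d = (-4)·(6) − (5)·(7) = -59
since m = R²·41 − (-59)²:  R² = (3481 + -3317) / 41 = 4
R = √4 = 2  ⇒  r_B = 2 − 1 = 1

rB=1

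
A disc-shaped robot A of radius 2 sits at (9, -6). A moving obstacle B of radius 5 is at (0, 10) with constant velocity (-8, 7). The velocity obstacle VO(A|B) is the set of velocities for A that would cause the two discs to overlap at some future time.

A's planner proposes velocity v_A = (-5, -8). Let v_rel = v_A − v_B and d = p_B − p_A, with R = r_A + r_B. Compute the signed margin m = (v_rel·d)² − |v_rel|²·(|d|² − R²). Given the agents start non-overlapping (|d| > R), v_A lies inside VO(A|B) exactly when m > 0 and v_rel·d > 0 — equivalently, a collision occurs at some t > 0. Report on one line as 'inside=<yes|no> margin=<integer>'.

d = (-9, 16),  |d|² = 337;  R = 2+5 = 7,  c = 337−7² = 288
v_rel = (3, -15),  |v_rel|² = 234;  v_rel·d = (3)·(-9) + (-15)·(16) = -267
234·t² + 534·t + 288 = 0  ⇒  m = (-267)² − 234·288 = 3897
m = 3897 > 0,  v_rel·d = -267 < 0  ⇒  outside

inside=no margin=3897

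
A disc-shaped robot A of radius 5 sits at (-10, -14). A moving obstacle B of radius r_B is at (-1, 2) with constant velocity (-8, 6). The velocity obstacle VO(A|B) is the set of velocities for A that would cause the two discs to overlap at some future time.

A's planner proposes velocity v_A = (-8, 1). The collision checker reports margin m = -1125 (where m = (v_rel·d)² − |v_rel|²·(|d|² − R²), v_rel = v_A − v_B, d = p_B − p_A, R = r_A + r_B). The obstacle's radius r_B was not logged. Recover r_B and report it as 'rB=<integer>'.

m = -1125
d = (9, 16);  v_rel = (0, -5),  |v_rel|² = 25
v_rel×d = (0)·(16) − (-5)·(9) = 45
since m = R²·25 − 45²:  R² = (2025 + -1125) / 25 = 36
R = √36 = 6  ⇒  r_B = 6 − 5 = 1

rB=1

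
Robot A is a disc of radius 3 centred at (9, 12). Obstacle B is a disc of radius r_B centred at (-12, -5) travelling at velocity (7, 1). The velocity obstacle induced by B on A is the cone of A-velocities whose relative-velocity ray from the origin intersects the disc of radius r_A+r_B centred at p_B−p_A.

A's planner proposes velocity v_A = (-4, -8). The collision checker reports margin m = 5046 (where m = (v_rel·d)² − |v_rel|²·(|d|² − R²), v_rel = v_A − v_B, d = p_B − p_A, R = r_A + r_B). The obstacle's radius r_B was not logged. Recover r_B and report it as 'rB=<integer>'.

m = 5046
d = (-21, -17);  v_rel = (-11, -9),  |v_rel|² = 202
v_rel×d = (-11)·(-17) − (-9)·(-21) = -2
since m = R²·202 − (-2)²:  R² = (4 + 5046) / 202 = 25
R = √25 = 5  ⇒  r_B = 5 − 3 = 2

rB=2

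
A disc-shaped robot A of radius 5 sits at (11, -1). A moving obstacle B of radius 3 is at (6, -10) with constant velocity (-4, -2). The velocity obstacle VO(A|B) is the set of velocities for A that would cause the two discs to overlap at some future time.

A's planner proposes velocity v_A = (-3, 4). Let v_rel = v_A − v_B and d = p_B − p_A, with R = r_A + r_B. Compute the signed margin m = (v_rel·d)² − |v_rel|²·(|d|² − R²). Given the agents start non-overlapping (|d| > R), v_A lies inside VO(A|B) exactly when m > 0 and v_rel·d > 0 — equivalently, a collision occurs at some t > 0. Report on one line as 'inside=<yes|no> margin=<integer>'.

d = (-5, -9),  |d|² = 106;  R = 5+3 = 8,  c = 106−8² = 42
v_rel = (1, 6),  |v_rel|² = 37;  v_rel·d = (1)·(-5) + (6)·(-9) = -59
37·t² + 118·t + 42 = 0  ⇒  m = (-59)² − 37·42 = 1927
m = 1927 > 0,  v_rel·d = -59 < 0  ⇒  outside

inside=no margin=1927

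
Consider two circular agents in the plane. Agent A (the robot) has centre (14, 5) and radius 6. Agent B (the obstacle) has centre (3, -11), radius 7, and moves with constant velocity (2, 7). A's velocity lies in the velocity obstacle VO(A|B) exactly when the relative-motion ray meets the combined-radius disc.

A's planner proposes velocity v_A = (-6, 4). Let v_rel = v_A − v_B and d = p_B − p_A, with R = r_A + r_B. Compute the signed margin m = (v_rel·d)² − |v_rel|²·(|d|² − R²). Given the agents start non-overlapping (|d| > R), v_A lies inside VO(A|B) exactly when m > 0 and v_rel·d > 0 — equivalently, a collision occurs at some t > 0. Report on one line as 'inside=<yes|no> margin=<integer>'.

d = (-11, -16),  |d|² = 377;  R = 6+7 = 13,  c = 377−13² = 208
v_rel = (-8, -3),  |v_rel|² = 73;  v_rel·d = (-8)·(-11) + (-3)·(-16) = 136
73·t² − 272·t + 208 = 0  ⇒  m = 136² − 73·208 = 3312
m = 3312 > 0,  v_rel·d = 136 > 0  ⇒  inside

inside=yes margin=3312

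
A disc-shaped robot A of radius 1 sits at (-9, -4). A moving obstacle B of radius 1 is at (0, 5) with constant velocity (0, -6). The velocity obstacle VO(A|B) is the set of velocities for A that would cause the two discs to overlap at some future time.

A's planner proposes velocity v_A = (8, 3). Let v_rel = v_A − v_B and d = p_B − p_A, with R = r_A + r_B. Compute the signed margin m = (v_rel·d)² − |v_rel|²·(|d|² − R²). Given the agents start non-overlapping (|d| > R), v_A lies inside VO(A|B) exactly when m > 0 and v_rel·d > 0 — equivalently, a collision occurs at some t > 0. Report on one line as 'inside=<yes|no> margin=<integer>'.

d = (9, 9),  |d|² = 162;  R = 1+1 = 2,  c = 162−2² = 158
v_rel = (8, 9),  |v_rel|² = 145;  v_rel·d = (8)·(9) + (9)·(9) = 153
145·t² − 306·t + 158 = 0  ⇒  m = 153² − 145·158 = 499
m = 499 > 0,  v_rel·d = 153 > 0  ⇒  inside

inside=yes margin=499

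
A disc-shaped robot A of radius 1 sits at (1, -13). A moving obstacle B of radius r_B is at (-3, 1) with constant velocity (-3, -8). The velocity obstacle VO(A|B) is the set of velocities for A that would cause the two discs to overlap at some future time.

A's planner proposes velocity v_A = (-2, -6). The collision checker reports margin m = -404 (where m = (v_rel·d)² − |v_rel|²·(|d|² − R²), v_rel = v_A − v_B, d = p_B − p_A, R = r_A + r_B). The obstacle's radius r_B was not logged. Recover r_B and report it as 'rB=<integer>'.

m = -404
d = (-4, 14);  v_rel = (1, 2),  |v_rel|² = 5
v_rel×d = (1)·(14) − (2)·(-4) = 22
since m = R²·5 − 22²:  R² = (484 + -404) / 5 = 16
R = √16 = 4  ⇒  r_B = 4 − 1 = 3

rB=3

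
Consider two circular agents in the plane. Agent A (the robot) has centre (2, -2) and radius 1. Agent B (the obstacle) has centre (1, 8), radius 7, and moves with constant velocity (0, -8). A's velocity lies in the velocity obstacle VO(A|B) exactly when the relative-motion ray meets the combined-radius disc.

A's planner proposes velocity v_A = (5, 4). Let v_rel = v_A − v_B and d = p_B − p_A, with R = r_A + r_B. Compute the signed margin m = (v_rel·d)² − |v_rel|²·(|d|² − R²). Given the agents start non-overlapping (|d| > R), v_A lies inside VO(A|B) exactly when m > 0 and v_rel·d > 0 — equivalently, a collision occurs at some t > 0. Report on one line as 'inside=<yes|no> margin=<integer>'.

d = (-1, 10),  |d|² = 101;  R = 1+7 = 8,  c = 101−8² = 37
v_rel = (5, 12),  |v_rel|² = 169;  v_rel·d = (5)·(-1) + (12)·(10) = 115
169·t² − 230·t + 37 = 0  ⇒  m = 115² − 169·37 = 6972
m = 6972 > 0,  v_rel·d = 115 > 0  ⇒  inside

inside=yes margin=6972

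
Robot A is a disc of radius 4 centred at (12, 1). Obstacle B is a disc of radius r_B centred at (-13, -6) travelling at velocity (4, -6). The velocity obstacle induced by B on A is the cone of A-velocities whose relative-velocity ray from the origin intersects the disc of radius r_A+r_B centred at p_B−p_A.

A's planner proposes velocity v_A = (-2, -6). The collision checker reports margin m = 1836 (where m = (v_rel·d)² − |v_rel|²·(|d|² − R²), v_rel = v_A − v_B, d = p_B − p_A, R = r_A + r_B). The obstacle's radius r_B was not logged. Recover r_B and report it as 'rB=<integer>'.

m = 1836
d = (-25, -7);  v_rel = (-6, 0),  |v_rel|² = 36
v_rel×d = (-6)·(-7) − (0)·(-25) = 42
since m = R²·36 − 42²:  R² = (1764 + 1836) / 36 = 100
R = √100 = 10  ⇒  r_B = 10 − 4 = 6

rB=6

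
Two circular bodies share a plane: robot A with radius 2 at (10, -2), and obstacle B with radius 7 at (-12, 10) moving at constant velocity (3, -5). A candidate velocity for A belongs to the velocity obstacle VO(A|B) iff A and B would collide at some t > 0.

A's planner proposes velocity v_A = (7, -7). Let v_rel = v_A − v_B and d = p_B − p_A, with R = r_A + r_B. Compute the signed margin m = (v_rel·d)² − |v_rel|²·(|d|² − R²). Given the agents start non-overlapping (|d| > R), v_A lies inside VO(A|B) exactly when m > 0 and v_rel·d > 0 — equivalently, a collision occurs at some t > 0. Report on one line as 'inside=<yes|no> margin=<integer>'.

d = (-22, 12),  |d|² = 628;  R = 2+7 = 9,  c = 628−9² = 547
v_rel = (4, -2),  |v_rel|² = 20;  v_rel·d = (4)·(-22) + (-2)·(12) = -112
20·t² + 224·t + 547 = 0  ⇒  m = (-112)² − 20·547 = 1604
m = 1604 > 0,  v_rel·d = -112 < 0  ⇒  outside

inside=no margin=1604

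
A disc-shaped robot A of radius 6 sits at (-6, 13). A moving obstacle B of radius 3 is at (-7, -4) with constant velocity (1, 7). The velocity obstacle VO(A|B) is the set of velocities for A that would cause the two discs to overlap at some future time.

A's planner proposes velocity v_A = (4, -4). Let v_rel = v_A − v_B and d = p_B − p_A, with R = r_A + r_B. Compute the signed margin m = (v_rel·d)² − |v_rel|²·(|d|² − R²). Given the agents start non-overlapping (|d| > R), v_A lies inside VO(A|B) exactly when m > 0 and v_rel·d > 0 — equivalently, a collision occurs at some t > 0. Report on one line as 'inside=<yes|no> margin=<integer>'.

d = (-1, -17),  |d|² = 290;  R = 6+3 = 9,  c = 290−9² = 209
v_rel = (3, -11),  |v_rel|² = 130;  v_rel·d = (3)·(-1) + (-11)·(-17) = 184
130·t² − 368·t + 209 = 0  ⇒  m = 184² − 130·209 = 6686
m = 6686 > 0,  v_rel·d = 184 > 0  ⇒  inside

inside=yes margin=6686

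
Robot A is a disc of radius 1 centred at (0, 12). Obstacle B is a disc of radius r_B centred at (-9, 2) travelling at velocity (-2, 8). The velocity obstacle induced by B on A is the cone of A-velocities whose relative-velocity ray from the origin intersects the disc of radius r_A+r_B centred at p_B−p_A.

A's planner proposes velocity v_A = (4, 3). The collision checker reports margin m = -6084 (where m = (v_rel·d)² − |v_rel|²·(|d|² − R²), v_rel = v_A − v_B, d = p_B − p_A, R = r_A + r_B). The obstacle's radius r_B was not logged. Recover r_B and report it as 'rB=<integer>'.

m = -6084
d = (-9, -10);  v_rel = (6, -5),  |v_rel|² = 61
v_rel×d = (6)·(-10) − (-5)·(-9) = -105
since m = R²·61 − (-105)²:  R² = (11025 + -6084) / 61 = 81
R = √81 = 9  ⇒  r_B = 9 − 1 = 8

rB=8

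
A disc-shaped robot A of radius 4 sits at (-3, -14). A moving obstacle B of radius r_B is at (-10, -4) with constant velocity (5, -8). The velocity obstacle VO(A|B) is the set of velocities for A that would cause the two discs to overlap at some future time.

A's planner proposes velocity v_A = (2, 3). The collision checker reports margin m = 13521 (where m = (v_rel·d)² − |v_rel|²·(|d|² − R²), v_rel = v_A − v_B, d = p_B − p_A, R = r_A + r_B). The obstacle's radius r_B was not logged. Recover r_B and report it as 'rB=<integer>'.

m = 13521
d = (-7, 10);  v_rel = (-3, 11),  |v_rel|² = 130
v_rel×d = (-3)·(10) − (11)·(-7) = 47
since m = R²·130 − 47²:  R² = (2209 + 13521) / 130 = 121
R = √121 = 11  ⇒  r_B = 11 − 4 = 7

rB=7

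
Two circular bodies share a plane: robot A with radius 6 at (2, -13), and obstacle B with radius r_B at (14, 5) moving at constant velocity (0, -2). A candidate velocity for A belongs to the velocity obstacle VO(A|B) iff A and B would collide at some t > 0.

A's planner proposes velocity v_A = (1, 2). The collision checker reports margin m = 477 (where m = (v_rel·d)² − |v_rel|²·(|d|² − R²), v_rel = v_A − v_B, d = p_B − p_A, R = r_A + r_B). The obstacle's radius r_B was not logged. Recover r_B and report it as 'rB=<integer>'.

m = 477
d = (12, 18);  v_rel = (1, 4),  |v_rel|² = 17
v_rel×d = (1)·(18) − (4)·(12) = -30
since m = R²·17 − (-30)²:  R² = (900 + 477) / 17 = 81
R = √81 = 9  ⇒  r_B = 9 − 6 = 3

rB=3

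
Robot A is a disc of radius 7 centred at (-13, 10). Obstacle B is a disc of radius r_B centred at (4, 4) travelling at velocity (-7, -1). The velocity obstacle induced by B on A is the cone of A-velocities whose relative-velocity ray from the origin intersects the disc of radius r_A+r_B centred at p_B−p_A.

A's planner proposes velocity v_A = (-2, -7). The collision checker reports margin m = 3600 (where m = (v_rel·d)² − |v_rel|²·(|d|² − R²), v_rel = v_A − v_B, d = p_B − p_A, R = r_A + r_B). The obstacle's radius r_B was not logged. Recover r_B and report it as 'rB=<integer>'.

m = 3600
d = (17, -6);  v_rel = (5, -6),  |v_rel|² = 61
v_rel×d = (5)·(-6) − (-6)·(17) = 72
since m = R²·61 − 72²:  R² = (5184 + 3600) / 61 = 144
R = √144 = 12  ⇒  r_B = 12 − 7 = 5

rB=5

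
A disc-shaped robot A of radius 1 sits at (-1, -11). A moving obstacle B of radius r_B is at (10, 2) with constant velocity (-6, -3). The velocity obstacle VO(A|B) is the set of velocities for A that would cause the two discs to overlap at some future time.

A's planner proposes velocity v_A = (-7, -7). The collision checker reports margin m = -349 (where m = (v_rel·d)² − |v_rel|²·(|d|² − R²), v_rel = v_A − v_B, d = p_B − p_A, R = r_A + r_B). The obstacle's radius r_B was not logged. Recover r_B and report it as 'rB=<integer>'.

m = -349
d = (11, 13);  v_rel = (-1, -4),  |v_rel|² = 17
v_rel×d = (-1)·(13) − (-4)·(11) = 31
since m = R²·17 − 31²:  R² = (961 + -349) / 17 = 36
R = √36 = 6  ⇒  r_B = 6 − 1 = 5

rB=5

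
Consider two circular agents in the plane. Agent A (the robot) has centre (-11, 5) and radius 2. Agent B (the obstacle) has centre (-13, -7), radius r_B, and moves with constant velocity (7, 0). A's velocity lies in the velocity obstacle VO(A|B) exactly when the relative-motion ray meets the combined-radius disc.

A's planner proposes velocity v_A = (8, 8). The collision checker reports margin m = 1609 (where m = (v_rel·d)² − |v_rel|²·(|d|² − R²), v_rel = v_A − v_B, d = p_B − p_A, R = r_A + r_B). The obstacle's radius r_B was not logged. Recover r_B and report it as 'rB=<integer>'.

m = 1609
d = (-2, -12);  v_rel = (1, 8),  |v_rel|² = 65
v_rel×d = (1)·(-12) − (8)·(-2) = 4
since m = R²·65 − 4²:  R² = (16 + 1609) / 65 = 25
R = √25 = 5  ⇒  r_B = 5 − 2 = 3

rB=3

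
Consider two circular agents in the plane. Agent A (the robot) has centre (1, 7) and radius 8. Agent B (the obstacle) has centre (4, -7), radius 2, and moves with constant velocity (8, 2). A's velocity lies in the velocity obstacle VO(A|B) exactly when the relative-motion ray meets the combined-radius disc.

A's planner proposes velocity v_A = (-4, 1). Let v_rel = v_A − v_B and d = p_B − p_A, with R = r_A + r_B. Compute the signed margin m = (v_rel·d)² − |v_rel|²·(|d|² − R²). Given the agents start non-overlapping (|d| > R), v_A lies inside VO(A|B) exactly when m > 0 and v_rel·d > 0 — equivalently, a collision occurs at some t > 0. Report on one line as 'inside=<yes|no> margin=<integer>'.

d = (3, -14),  |d|² = 205;  R = 8+2 = 10,  c = 205−10² = 105
v_rel = (-12, -1),  |v_rel|² = 145;  v_rel·d = (-12)·(3) + (-1)·(-14) = -22
145·t² + 44·t + 105 = 0  ⇒  m = (-22)² − 145·105 = -14741
m = -14741 < 0,  v_rel·d = -22 < 0  ⇒  outside

inside=no margin=-14741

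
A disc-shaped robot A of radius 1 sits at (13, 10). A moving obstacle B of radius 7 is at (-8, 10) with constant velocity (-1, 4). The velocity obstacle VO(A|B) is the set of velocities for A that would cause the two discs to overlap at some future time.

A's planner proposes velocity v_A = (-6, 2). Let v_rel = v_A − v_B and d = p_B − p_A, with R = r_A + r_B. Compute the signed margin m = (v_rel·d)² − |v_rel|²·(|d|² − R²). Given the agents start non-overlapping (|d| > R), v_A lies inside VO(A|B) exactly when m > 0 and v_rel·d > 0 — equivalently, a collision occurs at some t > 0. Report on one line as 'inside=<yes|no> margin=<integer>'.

d = (-21, 0),  |d|² = 441;  R = 1+7 = 8,  c = 441−8² = 377
v_rel = (-5, -2),  |v_rel|² = 29;  v_rel·d = (-5)·(-21) + (-2)·(0) = 105
29·t² − 210·t + 377 = 0  ⇒  m = 105² − 29·377 = 92
m = 92 > 0,  v_rel·d = 105 > 0  ⇒  inside

inside=yes margin=92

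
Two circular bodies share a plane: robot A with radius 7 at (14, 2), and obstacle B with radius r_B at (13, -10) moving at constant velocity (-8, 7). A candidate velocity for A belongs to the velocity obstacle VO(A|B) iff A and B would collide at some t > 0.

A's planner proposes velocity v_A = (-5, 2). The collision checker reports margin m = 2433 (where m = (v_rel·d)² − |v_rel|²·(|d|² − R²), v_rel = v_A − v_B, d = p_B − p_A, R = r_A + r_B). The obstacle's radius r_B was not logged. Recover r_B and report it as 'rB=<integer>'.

m = 2433
d = (-1, -12);  v_rel = (3, -5),  |v_rel|² = 34
v_rel×d = (3)·(-12) − (-5)·(-1) = -41
since m = R²·34 − (-41)²:  R² = (1681 + 2433) / 34 = 121
R = √121 = 11  ⇒  r_B = 11 − 7 = 4

rB=4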